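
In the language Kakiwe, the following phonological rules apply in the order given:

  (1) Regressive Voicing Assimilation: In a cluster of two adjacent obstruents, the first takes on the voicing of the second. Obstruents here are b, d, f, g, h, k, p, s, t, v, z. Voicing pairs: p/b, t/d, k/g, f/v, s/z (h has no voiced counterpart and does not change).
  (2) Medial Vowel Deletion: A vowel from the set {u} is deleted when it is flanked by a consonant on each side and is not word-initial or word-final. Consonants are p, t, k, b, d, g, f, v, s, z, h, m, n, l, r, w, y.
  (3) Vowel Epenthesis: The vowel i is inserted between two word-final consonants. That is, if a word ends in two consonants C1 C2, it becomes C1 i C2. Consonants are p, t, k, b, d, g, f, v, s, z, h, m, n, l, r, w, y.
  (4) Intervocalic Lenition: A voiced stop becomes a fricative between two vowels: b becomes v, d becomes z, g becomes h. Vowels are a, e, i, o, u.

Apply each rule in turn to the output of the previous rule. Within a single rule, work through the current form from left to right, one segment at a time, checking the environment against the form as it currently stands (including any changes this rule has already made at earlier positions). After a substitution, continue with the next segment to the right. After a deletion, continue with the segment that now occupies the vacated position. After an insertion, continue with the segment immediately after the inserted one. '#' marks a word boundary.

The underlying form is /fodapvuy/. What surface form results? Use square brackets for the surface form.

(1) Regressive Voicing Assimilation: [fodapvuy] → [fodabvuy]
(2) Medial Vowel Deletion: [fodabvuy] → [fodabvy]
(3) Vowel Epenthesis: [fodabvy] → [fodabviy]
(4) Intervocalic Lenition: [fodabviy] → [fozabviy]

[fozabviy]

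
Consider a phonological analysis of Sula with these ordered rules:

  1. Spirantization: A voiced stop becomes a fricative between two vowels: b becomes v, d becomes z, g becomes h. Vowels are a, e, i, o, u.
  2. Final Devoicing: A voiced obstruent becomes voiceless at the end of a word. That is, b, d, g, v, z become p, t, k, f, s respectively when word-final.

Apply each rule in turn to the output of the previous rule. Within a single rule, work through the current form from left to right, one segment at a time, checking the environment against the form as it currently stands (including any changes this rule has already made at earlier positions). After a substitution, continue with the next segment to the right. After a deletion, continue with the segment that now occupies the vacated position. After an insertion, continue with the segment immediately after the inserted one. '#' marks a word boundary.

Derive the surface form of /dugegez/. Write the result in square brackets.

1 Spirantization: [dugegez] → [duhehez]
2 Final Devoicing: [duhehez] → [duhehes]

[duhehes]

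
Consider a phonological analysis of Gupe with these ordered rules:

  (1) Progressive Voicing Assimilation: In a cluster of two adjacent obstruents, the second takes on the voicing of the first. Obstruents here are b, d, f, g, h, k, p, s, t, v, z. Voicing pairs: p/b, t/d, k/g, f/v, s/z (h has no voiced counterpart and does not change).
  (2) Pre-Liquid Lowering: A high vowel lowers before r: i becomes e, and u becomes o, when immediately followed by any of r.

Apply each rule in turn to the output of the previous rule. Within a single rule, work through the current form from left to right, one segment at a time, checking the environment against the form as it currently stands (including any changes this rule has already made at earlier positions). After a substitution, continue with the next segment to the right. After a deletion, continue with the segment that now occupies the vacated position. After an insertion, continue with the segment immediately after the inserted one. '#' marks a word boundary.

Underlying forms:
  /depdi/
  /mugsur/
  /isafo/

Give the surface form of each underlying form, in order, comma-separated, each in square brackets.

/depdi/:
  (1) Progressive Voicing Assimilation: [depdi] → [depti]
  (2) Pre-Liquid Lowering: no change — [depti]
/mugsur/:
  (1) Progressive Voicing Assimilation: [mugsur] → [mugzur]
  (2) Pre-Liquid Lowering: [mugzur] → [mugzor]
/isafo/:
  (1) Progressive Voicing Assimilation: no change — [isafo]
  (2) Pre-Liquid Lowering: no change — [isafo]

[depti], [mugzor], [isafo]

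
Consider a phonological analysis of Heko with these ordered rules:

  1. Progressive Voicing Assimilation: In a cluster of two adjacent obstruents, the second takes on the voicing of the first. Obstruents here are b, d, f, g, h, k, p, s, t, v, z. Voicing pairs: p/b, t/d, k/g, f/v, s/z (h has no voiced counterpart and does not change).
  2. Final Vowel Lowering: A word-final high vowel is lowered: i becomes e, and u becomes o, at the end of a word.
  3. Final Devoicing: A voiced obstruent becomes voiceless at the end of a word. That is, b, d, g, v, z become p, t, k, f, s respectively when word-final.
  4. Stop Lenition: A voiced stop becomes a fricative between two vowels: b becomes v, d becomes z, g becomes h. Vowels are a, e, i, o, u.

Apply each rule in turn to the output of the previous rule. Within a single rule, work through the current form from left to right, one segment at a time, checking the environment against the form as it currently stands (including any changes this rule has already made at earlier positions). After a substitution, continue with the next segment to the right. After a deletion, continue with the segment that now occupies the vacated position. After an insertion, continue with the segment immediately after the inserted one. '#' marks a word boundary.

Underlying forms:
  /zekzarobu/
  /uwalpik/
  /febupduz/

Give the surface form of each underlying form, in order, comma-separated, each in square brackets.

/zekzarobu/:
  1 Progressive Voicing Assimilation: [zekzarobu] → [zeksarobu]
  2 Final Vowel Lowering: [zeksarobu] → [zeksarobo]
  3 Final Devoicing: no change — [zeksarobo]
  4 Stop Lenition: [zeksarobo] → [zeksarovo]
/uwalpik/:
  1 Progressive Voicing Assimilation: no change — [uwalpik]
  2 Final Vowel Lowering: no change — [uwalpik]
  3 Final Devoicing: no change — [uwalpik]
  4 Stop Lenition: no change — [uwalpik]
/febupduz/:
  1 Progressive Voicing Assimilation: [febupduz] → [febuptuz]
  2 Final Vowel Lowering: no change — [febuptuz]
  3 Final Devoicing: [febuptuz] → [febuptus]
  4 Stop Lenition: [febuptus] → [fevuptus]

[zeksarovo], [uwalpik], [fevuptus]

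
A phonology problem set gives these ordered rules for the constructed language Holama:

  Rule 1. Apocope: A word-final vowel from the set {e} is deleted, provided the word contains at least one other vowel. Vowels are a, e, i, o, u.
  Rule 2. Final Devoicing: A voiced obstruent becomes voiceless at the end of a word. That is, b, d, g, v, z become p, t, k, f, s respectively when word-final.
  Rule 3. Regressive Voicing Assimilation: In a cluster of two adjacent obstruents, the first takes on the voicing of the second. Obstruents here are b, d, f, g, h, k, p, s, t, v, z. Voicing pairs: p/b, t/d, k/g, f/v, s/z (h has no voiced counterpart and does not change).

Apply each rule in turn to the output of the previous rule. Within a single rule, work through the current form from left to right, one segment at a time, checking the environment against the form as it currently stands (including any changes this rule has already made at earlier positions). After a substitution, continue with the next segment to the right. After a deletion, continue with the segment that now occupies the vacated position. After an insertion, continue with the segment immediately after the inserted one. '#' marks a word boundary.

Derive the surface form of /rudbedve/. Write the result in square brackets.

[rudbetf]

Rule 1 Apocope: [rudbedve] → [rudbedv]
Rule 2 Final Devoicing: [rudbedv] → [rudbedf]
Rule 3 Regressive Voicing Assimilation: [rudbedf] → [rudbetf]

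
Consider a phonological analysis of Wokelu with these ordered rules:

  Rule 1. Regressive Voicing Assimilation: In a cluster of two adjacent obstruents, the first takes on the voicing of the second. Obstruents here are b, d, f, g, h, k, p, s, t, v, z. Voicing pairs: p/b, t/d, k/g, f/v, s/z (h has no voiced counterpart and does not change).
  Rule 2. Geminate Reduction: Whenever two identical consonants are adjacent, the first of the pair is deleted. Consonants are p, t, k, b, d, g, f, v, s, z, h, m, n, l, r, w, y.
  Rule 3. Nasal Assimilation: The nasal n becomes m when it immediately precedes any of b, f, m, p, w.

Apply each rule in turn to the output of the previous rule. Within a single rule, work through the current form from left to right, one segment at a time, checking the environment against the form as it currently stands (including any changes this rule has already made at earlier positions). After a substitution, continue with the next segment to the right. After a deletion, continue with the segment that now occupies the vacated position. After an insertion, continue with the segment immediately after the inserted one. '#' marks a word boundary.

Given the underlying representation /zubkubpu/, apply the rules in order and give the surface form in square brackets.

[zupkupu]

Rule 1 Regressive Voicing Assimilation: [zubkubpu] → [zupkuppu]
Rule 2 Geminate Reduction: [zupkuppu] → [zupkupu]
Rule 3 Nasal Assimilation: no change — [zupkupu]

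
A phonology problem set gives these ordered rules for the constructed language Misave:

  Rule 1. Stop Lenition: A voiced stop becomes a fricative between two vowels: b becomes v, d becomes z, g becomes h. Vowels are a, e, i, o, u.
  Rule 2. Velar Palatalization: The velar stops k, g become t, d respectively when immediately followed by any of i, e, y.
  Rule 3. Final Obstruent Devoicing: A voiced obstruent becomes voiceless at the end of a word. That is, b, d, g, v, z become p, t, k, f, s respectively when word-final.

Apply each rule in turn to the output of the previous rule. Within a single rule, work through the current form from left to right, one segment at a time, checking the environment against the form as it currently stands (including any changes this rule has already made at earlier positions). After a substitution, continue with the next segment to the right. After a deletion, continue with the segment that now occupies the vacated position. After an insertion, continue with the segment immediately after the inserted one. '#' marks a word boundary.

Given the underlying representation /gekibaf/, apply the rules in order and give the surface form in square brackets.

Rule 1 Stop Lenition: [gekibaf] → [gekivaf]
Rule 2 Velar Palatalization: [gekivaf] → [detivaf]
Rule 3 Final Obstruent Devoicing: no change — [detivaf]

[detivaf]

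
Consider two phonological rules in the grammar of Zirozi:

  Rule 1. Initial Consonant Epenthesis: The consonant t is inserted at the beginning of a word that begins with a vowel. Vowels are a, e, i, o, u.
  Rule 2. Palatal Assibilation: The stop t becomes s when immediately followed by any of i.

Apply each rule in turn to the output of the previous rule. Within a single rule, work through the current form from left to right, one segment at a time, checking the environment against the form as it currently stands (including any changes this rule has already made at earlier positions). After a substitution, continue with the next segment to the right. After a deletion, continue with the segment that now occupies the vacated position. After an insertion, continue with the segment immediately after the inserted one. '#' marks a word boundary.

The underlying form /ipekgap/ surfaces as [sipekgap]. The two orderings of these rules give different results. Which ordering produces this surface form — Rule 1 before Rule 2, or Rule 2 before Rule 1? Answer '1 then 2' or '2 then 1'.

1 then 2

Order 1 then 2:
  1 Initial Consonant Epenthesis: [ipekgap] → [tipekgap]
  2 Palatal Assibilation: [tipekgap] → [sipekgap]
  result: [sipekgap]
Order 2 then 1:
  2 Palatal Assibilation: no change — [ipekgap]
  1 Initial Consonant Epenthesis: [ipekgap] → [tipekgap]
  result: [tipekgap]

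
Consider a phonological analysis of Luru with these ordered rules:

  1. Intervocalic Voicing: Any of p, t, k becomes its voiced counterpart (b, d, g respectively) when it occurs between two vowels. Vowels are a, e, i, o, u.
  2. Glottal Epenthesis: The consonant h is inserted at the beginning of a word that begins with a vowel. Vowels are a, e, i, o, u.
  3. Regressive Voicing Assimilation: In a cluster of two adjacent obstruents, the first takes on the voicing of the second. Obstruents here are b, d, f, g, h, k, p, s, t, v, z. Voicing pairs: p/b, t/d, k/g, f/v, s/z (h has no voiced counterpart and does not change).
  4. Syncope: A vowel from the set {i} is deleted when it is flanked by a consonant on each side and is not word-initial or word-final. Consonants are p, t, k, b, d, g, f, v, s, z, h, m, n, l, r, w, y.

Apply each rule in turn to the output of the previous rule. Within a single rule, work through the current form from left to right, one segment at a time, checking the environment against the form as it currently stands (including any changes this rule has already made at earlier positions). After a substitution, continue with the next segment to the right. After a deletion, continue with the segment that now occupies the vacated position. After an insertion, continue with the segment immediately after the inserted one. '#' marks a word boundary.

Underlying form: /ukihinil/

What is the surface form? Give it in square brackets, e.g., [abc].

[hughnl]

1 Intervocalic Voicing: [ukihinil] → [ugihinil]
2 Glottal Epenthesis: [ugihinil] → [hugihinil]
3 Regressive Voicing Assimilation: no change — [hugihinil]
4 Syncope: [hugihinil] → [hughnl]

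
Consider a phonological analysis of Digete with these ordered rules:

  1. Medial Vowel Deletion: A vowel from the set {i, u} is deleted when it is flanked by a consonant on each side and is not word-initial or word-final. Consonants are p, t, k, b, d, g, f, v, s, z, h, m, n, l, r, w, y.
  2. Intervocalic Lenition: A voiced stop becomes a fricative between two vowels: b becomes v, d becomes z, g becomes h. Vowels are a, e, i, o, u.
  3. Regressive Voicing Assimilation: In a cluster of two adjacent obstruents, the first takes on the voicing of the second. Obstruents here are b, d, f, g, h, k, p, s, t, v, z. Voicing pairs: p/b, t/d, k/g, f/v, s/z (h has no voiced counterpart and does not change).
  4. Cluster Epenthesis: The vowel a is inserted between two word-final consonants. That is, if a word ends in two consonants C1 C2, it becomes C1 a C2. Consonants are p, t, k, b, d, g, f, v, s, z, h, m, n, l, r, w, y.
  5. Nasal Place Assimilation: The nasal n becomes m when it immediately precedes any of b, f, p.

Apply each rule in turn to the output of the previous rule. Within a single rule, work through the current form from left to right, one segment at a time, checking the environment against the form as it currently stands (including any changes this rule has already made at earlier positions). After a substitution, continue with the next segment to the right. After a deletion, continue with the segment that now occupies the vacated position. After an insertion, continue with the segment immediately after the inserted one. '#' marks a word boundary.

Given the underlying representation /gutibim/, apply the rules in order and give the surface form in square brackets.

1 Medial Vowel Deletion: [gutibim] → [gtbm]
2 Intervocalic Lenition: no change — [gtbm]
3 Regressive Voicing Assimilation: [gtbm] → [kdbm]
4 Cluster Epenthesis: [kdbm] → [kdbam]
5 Nasal Place Assimilation: no change — [kdbam]

[kdbam]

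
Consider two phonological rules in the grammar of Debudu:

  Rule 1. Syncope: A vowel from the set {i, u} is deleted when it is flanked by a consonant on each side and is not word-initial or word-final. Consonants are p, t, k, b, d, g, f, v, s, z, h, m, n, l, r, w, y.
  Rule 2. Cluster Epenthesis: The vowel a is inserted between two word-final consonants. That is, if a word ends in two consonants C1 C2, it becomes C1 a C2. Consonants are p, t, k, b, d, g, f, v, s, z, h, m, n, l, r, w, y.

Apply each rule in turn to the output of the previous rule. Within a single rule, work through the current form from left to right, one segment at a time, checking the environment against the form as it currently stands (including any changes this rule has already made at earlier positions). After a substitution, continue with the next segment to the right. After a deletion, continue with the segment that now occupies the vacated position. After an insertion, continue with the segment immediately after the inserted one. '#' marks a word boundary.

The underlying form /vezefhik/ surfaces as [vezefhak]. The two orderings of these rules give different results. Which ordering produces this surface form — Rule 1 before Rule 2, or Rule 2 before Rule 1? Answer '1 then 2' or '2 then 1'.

Order 1 then 2:
  1 Syncope: [vezefhik] → [vezefhk]
  2 Cluster Epenthesis: [vezefhk] → [vezefhak]
  result: [vezefhak]
Order 2 then 1:
  2 Cluster Epenthesis: no change — [vezefhik]
  1 Syncope: [vezefhik] → [vezefhk]
  result: [vezefhk]

1 then 2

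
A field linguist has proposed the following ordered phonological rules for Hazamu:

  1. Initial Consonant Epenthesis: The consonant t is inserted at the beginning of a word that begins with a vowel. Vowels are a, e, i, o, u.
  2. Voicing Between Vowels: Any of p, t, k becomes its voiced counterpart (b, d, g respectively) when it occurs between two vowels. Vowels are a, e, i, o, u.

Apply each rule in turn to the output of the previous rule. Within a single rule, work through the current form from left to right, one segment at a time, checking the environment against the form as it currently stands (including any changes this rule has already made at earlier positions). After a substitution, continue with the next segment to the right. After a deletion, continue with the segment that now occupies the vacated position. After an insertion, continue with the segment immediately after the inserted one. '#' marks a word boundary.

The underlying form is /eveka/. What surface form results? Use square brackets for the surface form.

1 Initial Consonant Epenthesis: [eveka] → [teveka]
2 Voicing Between Vowels: [teveka] → [tevega]

[tevega]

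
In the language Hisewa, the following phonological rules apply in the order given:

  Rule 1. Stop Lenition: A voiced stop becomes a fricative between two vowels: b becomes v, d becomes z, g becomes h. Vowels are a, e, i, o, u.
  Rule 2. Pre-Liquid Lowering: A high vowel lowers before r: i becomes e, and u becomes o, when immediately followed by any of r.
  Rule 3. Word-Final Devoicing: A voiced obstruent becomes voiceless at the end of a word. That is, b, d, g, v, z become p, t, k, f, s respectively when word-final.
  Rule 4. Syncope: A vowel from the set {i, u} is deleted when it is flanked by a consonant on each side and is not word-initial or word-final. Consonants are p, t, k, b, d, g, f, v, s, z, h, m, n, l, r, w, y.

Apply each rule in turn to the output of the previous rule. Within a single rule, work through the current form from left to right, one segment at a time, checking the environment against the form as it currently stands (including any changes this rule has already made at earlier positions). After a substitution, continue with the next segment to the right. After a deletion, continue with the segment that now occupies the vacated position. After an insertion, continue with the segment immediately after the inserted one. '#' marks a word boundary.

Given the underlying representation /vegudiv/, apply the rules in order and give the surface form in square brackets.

Rule 1 Stop Lenition: [vegudiv] → [vehuziv]
Rule 2 Pre-Liquid Lowering: no change — [vehuziv]
Rule 3 Word-Final Devoicing: [vehuziv] → [vehuzif]
Rule 4 Syncope: [vehuzif] → [vehzf]

[vehzf]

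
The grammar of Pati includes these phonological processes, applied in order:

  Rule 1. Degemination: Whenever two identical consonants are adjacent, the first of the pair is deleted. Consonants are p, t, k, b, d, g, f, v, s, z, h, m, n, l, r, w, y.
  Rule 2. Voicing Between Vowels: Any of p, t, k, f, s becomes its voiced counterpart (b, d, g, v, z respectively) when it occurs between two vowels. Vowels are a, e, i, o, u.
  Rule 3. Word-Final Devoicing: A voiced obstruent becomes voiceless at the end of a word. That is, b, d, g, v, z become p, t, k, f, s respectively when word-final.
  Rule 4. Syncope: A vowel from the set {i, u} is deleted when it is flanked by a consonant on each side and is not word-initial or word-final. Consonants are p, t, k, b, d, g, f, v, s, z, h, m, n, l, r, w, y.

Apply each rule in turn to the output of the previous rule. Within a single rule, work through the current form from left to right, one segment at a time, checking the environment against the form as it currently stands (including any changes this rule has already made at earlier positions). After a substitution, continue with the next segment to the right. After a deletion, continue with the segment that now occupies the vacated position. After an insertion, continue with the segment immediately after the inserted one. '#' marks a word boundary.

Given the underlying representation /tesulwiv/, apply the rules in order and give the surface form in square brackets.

Rule 1 Degemination: no change — [tesulwiv]
Rule 2 Voicing Between Vowels: [tesulwiv] → [tezulwiv]
Rule 3 Word-Final Devoicing: [tezulwiv] → [tezulwif]
Rule 4 Syncope: [tezulwif] → [tezlwf]

[tezlwf]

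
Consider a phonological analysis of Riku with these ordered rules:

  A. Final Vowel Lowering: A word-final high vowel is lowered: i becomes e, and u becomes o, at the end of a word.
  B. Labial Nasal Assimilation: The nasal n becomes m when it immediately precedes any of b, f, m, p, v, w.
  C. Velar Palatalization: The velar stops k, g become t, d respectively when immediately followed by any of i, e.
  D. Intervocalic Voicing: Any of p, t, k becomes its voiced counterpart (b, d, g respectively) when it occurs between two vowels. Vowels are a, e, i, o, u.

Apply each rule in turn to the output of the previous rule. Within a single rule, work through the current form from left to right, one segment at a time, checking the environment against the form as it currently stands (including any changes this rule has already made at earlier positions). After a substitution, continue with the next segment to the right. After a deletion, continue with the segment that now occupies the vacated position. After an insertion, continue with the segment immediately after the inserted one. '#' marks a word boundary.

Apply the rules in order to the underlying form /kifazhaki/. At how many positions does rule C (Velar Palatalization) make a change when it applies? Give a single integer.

A Final Vowel Lowering: [kifazhaki] → [kifazhake]
B Labial Nasal Assimilation: no change — [kifazhake]
C Velar Palatalization: [kifazhake] → [tifazhate]
D Intervocalic Voicing: [tifazhate] → [tifazhade]
Rule C changed 2 position(s).

2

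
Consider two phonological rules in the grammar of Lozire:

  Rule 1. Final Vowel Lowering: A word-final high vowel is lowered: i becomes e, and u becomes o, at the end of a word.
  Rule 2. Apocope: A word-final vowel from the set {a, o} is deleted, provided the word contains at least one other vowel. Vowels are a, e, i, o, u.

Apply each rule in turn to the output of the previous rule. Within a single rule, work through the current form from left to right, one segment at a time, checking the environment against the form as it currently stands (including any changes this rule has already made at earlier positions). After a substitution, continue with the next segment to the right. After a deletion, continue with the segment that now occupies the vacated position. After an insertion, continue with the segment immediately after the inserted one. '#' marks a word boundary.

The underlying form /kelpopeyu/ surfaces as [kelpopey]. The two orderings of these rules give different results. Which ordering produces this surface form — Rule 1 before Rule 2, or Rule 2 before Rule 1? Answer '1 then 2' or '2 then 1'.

1 then 2

Order 1 then 2:
  1 Final Vowel Lowering: [kelpopeyu] → [kelpopeyo]
  2 Apocope: [kelpopeyo] → [kelpopey]
  result: [kelpopey]
Order 2 then 1:
  2 Apocope: no change — [kelpopeyu]
  1 Final Vowel Lowering: [kelpopeyu] → [kelpopeyo]
  result: [kelpopeyo]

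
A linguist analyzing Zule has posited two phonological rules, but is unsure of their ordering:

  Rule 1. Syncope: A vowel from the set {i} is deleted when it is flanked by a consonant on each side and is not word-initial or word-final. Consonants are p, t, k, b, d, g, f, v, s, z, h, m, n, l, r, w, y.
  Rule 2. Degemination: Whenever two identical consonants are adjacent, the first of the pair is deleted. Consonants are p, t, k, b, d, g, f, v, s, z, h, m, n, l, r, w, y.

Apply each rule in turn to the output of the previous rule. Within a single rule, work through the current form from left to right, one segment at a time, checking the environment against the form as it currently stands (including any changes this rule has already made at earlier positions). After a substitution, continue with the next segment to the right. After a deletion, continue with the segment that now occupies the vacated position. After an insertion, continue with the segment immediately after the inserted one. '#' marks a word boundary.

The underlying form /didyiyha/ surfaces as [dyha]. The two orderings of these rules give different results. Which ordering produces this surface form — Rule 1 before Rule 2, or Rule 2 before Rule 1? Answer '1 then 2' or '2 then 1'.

1 then 2

Order 1 then 2:
  1 Syncope: [didyiyha] → [ddyyha]
  2 Degemination: [ddyyha] → [dyha]
  result: [dyha]
Order 2 then 1:
  2 Degemination: no change — [didyiyha]
  1 Syncope: [didyiyha] → [ddyyha]
  result: [ddyyha]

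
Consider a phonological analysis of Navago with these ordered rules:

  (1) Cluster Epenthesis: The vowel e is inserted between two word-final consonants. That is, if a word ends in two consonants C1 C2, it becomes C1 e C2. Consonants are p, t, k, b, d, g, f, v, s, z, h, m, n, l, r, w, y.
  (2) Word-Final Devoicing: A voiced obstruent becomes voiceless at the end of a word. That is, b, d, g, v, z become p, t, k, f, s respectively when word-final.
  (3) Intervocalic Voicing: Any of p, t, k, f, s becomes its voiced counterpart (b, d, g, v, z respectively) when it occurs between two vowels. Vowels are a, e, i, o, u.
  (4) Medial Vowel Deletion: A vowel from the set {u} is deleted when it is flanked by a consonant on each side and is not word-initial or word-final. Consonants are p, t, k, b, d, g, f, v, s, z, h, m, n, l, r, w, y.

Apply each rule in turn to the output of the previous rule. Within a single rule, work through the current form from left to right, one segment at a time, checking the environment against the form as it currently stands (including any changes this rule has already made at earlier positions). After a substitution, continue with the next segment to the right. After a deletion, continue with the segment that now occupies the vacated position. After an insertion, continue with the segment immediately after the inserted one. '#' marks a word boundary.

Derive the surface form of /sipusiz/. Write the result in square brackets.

(1) Cluster Epenthesis: no change — [sipusiz]
(2) Word-Final Devoicing: [sipusiz] → [sipusis]
(3) Intervocalic Voicing: [sipusis] → [sibuzis]
(4) Medial Vowel Deletion: [sibuzis] → [sibzis]

[sibzis]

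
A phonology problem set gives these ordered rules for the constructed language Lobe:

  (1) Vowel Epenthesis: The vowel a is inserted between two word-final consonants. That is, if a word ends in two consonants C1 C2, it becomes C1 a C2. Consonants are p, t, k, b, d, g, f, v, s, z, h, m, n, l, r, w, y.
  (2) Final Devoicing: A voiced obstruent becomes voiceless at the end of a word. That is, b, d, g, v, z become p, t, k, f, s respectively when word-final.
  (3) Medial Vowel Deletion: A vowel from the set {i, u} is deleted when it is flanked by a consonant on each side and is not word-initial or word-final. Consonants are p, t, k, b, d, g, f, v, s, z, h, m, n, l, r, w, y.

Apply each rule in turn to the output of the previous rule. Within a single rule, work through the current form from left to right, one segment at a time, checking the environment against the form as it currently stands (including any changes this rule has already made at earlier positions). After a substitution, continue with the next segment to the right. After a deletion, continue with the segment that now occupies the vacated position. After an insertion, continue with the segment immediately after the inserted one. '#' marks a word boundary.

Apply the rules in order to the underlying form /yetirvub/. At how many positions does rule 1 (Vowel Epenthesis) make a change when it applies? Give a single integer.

0

(1) Vowel Epenthesis: no change — [yetirvub]
(2) Final Devoicing: [yetirvub] → [yetirvup]
(3) Medial Vowel Deletion: [yetirvup] → [yetrvp]
Rule 1 changed 0 position(s).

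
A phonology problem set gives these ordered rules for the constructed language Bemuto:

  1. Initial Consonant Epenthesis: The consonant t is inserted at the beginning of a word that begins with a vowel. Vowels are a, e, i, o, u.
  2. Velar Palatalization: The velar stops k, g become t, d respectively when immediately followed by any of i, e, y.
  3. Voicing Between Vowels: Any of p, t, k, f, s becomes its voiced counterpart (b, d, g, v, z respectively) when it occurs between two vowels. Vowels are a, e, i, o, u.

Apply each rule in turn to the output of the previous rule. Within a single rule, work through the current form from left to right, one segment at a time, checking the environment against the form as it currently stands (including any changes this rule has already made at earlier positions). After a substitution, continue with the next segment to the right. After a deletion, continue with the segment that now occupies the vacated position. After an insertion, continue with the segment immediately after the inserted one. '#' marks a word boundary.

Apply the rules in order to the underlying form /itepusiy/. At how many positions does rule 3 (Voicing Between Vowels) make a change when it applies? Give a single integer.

1 Initial Consonant Epenthesis: [itepusiy] → [titepusiy]
2 Velar Palatalization: no change — [titepusiy]
3 Voicing Between Vowels: [titepusiy] → [tidebuziy]
Rule 3 changed 3 position(s).

3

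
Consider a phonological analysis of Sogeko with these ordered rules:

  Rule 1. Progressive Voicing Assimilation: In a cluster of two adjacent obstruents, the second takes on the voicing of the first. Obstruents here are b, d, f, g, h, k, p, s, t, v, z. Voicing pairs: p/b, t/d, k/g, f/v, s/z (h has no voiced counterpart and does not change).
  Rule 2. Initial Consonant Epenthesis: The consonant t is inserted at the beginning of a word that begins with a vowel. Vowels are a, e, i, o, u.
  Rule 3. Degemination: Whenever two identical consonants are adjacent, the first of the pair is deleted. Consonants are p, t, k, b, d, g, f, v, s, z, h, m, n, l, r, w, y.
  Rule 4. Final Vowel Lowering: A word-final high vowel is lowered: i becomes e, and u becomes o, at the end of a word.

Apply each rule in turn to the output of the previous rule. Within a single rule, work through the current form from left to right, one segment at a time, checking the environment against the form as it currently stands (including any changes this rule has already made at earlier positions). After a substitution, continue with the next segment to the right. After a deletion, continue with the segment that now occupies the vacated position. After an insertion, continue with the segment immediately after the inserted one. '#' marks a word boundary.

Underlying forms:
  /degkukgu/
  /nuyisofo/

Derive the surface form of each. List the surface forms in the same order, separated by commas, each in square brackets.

/degkukgu/:
  Rule 1 Progressive Voicing Assimilation: [degkukgu] → [deggukku]
  Rule 2 Initial Consonant Epenthesis: no change — [deggukku]
  Rule 3 Degemination: [deggukku] → [deguku]
  Rule 4 Final Vowel Lowering: [deguku] → [deguko]
/nuyisofo/:
  Rule 1 Progressive Voicing Assimilation: no change — [nuyisofo]
  Rule 2 Initial Consonant Epenthesis: no change — [nuyisofo]
  Rule 3 Degemination: no change — [nuyisofo]
  Rule 4 Final Vowel Lowering: no change — [nuyisofo]

[deguko], [nuyisofo]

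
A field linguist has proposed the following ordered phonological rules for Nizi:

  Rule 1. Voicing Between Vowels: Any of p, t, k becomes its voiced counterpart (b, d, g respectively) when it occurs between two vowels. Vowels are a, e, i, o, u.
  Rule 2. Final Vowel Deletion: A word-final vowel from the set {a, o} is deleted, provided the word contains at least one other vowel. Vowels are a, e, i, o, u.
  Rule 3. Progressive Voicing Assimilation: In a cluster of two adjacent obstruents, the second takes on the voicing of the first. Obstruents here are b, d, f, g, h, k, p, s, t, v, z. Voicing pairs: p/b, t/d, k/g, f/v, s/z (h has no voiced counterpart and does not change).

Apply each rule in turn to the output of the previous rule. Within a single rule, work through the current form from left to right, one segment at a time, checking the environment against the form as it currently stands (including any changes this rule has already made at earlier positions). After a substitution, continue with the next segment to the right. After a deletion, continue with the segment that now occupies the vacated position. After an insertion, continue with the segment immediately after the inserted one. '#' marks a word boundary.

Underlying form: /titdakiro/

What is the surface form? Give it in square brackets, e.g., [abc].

[tittagir]

Rule 1 Voicing Between Vowels: [titdakiro] → [titdagiro]
Rule 2 Final Vowel Deletion: [titdagiro] → [titdagir]
Rule 3 Progressive Voicing Assimilation: [titdagir] → [tittagir]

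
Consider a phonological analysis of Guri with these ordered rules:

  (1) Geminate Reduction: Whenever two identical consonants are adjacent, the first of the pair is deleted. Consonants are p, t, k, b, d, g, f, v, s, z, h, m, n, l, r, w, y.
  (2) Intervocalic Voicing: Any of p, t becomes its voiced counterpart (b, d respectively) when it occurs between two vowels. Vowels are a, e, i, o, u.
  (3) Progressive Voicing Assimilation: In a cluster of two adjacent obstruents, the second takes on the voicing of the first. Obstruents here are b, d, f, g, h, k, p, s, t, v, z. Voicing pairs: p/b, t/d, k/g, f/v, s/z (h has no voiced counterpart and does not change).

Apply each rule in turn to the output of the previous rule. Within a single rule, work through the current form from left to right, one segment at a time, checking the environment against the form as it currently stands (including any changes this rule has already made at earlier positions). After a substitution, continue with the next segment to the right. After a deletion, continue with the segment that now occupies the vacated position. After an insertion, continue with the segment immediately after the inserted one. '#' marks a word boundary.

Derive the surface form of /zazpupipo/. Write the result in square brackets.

(1) Geminate Reduction: no change — [zazpupipo]
(2) Intervocalic Voicing: [zazpupipo] → [zazpubibo]
(3) Progressive Voicing Assimilation: [zazpubibo] → [zazbubibo]

[zazbubibo]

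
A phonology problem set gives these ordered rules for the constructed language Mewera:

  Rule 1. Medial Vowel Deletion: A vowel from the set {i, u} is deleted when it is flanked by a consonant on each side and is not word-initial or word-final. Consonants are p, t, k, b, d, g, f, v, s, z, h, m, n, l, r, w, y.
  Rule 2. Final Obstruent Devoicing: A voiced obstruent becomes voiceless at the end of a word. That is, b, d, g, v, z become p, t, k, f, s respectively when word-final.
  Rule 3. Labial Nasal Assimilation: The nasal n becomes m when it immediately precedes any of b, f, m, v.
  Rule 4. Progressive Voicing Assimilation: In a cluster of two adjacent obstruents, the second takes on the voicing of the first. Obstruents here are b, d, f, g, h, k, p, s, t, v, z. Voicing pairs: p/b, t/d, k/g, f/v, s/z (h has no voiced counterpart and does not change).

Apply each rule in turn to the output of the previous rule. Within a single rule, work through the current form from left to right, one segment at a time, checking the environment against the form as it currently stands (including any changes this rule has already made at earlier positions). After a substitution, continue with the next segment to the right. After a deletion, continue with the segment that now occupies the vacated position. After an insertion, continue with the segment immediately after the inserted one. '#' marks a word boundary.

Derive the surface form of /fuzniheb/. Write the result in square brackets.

Rule 1 Medial Vowel Deletion: [fuzniheb] → [fznheb]
Rule 2 Final Obstruent Devoicing: [fznheb] → [fznhep]
Rule 3 Labial Nasal Assimilation: no change — [fznhep]
Rule 4 Progressive Voicing Assimilation: [fznhep] → [fsnhep]

[fsnhep]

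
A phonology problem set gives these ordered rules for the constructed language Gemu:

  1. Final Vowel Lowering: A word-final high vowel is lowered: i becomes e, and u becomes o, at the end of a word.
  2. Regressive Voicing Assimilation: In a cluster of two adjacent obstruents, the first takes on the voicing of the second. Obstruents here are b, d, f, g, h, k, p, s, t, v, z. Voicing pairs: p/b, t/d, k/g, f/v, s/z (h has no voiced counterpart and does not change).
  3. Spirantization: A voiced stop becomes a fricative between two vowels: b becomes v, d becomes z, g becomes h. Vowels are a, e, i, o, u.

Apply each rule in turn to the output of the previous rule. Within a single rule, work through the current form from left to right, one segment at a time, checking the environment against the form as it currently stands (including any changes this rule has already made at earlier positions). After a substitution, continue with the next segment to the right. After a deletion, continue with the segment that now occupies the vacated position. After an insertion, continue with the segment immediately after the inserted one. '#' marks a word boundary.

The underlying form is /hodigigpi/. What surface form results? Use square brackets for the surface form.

1 Final Vowel Lowering: [hodigigpi] → [hodigigpe]
2 Regressive Voicing Assimilation: [hodigigpe] → [hodigikpe]
3 Spirantization: [hodigikpe] → [hozihikpe]

[hozihikpe]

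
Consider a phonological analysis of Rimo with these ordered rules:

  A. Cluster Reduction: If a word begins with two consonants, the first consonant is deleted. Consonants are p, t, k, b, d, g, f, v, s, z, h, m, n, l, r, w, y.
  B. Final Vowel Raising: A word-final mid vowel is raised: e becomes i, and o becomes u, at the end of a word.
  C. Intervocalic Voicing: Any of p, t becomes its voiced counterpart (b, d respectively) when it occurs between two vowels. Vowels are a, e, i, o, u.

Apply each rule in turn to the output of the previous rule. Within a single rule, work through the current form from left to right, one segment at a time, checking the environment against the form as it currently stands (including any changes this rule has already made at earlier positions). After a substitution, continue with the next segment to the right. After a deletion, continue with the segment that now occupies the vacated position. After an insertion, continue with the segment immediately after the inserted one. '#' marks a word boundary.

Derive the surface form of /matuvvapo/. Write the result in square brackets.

A Cluster Reduction: no change — [matuvvapo]
B Final Vowel Raising: [matuvvapo] → [matuvvapu]
C Intervocalic Voicing: [matuvvapu] → [maduvvabu]

[maduvvabu]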